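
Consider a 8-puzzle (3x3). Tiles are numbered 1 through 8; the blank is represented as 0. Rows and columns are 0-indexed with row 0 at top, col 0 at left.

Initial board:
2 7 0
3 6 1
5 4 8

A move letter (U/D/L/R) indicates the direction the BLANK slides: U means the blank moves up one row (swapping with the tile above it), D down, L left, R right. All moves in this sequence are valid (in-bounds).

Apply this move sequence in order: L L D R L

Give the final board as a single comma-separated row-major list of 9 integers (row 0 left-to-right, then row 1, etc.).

After move 1 (L):
2 0 7
3 6 1
5 4 8

After move 2 (L):
0 2 7
3 6 1
5 4 8

After move 3 (D):
3 2 7
0 6 1
5 4 8

After move 4 (R):
3 2 7
6 0 1
5 4 8

After move 5 (L):
3 2 7
0 6 1
5 4 8

Answer: 3, 2, 7, 0, 6, 1, 5, 4, 8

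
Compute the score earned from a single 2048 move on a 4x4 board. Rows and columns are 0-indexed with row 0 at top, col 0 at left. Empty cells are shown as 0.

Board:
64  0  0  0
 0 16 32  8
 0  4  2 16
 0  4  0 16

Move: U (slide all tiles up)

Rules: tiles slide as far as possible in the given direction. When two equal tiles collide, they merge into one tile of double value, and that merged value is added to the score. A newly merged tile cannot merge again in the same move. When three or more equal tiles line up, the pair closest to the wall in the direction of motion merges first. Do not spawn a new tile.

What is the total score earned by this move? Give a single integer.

Slide up:
col 0: [64, 0, 0, 0] -> [64, 0, 0, 0]  score +0 (running 0)
col 1: [0, 16, 4, 4] -> [16, 8, 0, 0]  score +8 (running 8)
col 2: [0, 32, 2, 0] -> [32, 2, 0, 0]  score +0 (running 8)
col 3: [0, 8, 16, 16] -> [8, 32, 0, 0]  score +32 (running 40)
Board after move:
64 16 32  8
 0  8  2 32
 0  0  0  0
 0  0  0  0

Answer: 40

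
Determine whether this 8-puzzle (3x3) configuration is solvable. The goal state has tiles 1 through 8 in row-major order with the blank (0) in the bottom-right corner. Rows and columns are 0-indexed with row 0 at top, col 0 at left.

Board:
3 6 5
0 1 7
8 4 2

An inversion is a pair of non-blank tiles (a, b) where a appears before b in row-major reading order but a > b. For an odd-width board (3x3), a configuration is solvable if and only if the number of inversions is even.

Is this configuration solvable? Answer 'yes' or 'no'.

Inversions (pairs i<j in row-major order where tile[i] > tile[j] > 0): 14
14 is even, so the puzzle is solvable.

Answer: yes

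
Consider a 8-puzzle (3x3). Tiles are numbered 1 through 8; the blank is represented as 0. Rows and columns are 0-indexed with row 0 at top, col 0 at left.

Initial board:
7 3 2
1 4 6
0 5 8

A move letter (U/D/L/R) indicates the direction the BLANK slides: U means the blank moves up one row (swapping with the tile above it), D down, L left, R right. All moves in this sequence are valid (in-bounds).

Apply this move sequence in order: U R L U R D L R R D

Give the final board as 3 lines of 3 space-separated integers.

After move 1 (U):
7 3 2
0 4 6
1 5 8

After move 2 (R):
7 3 2
4 0 6
1 5 8

After move 3 (L):
7 3 2
0 4 6
1 5 8

After move 4 (U):
0 3 2
7 4 6
1 5 8

After move 5 (R):
3 0 2
7 4 6
1 5 8

After move 6 (D):
3 4 2
7 0 6
1 5 8

After move 7 (L):
3 4 2
0 7 6
1 5 8

After move 8 (R):
3 4 2
7 0 6
1 5 8

After move 9 (R):
3 4 2
7 6 0
1 5 8

After move 10 (D):
3 4 2
7 6 8
1 5 0

Answer: 3 4 2
7 6 8
1 5 0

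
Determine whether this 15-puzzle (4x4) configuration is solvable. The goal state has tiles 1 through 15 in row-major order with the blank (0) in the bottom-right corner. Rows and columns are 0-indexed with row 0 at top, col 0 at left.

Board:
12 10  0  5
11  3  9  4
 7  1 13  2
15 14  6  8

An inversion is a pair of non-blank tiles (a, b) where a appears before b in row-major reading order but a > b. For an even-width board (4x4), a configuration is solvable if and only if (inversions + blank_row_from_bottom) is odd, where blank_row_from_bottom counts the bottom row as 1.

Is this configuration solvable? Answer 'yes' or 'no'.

Answer: yes

Derivation:
Inversions: 53
Blank is in row 0 (0-indexed from top), which is row 4 counting from the bottom (bottom = 1).
53 + 4 = 57, which is odd, so the puzzle is solvable.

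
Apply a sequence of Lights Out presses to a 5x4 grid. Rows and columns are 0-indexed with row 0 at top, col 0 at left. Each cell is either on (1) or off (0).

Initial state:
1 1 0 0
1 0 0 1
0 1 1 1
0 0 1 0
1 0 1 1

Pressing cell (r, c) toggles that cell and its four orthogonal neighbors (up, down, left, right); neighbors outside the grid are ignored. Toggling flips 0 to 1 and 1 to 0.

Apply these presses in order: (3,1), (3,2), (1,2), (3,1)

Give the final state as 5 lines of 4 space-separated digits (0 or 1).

After press 1 at (3,1):
1 1 0 0
1 0 0 1
0 0 1 1
1 1 0 0
1 1 1 1

After press 2 at (3,2):
1 1 0 0
1 0 0 1
0 0 0 1
1 0 1 1
1 1 0 1

After press 3 at (1,2):
1 1 1 0
1 1 1 0
0 0 1 1
1 0 1 1
1 1 0 1

After press 4 at (3,1):
1 1 1 0
1 1 1 0
0 1 1 1
0 1 0 1
1 0 0 1

Answer: 1 1 1 0
1 1 1 0
0 1 1 1
0 1 0 1
1 0 0 1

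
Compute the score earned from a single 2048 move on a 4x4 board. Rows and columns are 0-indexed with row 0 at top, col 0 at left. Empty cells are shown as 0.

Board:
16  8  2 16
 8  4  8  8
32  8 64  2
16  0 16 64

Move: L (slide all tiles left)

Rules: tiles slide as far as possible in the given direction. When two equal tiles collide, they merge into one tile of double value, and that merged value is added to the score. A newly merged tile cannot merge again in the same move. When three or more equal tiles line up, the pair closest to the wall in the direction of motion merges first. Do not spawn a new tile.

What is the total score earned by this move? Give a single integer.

Answer: 48

Derivation:
Slide left:
row 0: [16, 8, 2, 16] -> [16, 8, 2, 16]  score +0 (running 0)
row 1: [8, 4, 8, 8] -> [8, 4, 16, 0]  score +16 (running 16)
row 2: [32, 8, 64, 2] -> [32, 8, 64, 2]  score +0 (running 16)
row 3: [16, 0, 16, 64] -> [32, 64, 0, 0]  score +32 (running 48)
Board after move:
16  8  2 16
 8  4 16  0
32  8 64  2
32 64  0  0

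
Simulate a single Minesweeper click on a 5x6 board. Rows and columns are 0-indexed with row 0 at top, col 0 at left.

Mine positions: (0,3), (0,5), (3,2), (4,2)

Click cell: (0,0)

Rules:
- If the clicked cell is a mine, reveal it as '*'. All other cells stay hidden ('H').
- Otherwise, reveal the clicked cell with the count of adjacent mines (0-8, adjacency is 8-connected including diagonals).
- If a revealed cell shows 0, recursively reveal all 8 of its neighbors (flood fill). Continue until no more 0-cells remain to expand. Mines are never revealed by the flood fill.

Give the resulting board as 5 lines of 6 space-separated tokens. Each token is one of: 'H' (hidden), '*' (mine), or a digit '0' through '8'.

0 0 1 H H H
0 0 1 H H H
0 1 1 H H H
0 2 H H H H
0 2 H H H H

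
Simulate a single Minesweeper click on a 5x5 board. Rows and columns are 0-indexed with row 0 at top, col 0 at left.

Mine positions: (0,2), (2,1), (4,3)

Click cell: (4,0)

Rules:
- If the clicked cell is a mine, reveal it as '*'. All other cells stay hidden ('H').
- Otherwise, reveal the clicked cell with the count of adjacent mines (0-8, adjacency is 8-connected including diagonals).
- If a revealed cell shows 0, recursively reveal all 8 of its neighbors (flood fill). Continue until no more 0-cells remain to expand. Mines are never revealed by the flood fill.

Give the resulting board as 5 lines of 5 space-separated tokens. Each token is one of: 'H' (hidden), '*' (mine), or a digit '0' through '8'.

H H H H H
H H H H H
H H H H H
1 1 2 H H
0 0 1 H H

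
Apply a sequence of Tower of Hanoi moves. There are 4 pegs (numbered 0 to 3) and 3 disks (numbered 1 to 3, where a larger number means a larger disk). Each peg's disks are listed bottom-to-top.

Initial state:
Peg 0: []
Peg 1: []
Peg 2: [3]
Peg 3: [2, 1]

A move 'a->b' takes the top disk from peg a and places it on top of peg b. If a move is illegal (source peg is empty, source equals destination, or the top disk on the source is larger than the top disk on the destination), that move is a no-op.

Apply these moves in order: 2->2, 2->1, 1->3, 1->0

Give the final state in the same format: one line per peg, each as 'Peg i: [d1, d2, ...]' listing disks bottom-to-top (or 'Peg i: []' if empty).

After move 1 (2->2):
Peg 0: []
Peg 1: []
Peg 2: [3]
Peg 3: [2, 1]

After move 2 (2->1):
Peg 0: []
Peg 1: [3]
Peg 2: []
Peg 3: [2, 1]

After move 3 (1->3):
Peg 0: []
Peg 1: [3]
Peg 2: []
Peg 3: [2, 1]

After move 4 (1->0):
Peg 0: [3]
Peg 1: []
Peg 2: []
Peg 3: [2, 1]

Answer: Peg 0: [3]
Peg 1: []
Peg 2: []
Peg 3: [2, 1]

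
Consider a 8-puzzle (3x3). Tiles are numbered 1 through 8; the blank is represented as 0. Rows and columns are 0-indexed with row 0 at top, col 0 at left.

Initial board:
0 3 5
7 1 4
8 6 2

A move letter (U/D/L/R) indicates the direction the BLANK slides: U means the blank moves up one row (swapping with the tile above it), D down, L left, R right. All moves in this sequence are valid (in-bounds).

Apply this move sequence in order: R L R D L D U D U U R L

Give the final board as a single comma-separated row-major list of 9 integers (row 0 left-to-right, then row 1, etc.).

Answer: 0, 1, 5, 3, 7, 4, 8, 6, 2

Derivation:
After move 1 (R):
3 0 5
7 1 4
8 6 2

After move 2 (L):
0 3 5
7 1 4
8 6 2

After move 3 (R):
3 0 5
7 1 4
8 6 2

After move 4 (D):
3 1 5
7 0 4
8 6 2

After move 5 (L):
3 1 5
0 7 4
8 6 2

After move 6 (D):
3 1 5
8 7 4
0 6 2

After move 7 (U):
3 1 5
0 7 4
8 6 2

After move 8 (D):
3 1 5
8 7 4
0 6 2

After move 9 (U):
3 1 5
0 7 4
8 6 2

After move 10 (U):
0 1 5
3 7 4
8 6 2

After move 11 (R):
1 0 5
3 7 4
8 6 2

After move 12 (L):
0 1 5
3 7 4
8 6 2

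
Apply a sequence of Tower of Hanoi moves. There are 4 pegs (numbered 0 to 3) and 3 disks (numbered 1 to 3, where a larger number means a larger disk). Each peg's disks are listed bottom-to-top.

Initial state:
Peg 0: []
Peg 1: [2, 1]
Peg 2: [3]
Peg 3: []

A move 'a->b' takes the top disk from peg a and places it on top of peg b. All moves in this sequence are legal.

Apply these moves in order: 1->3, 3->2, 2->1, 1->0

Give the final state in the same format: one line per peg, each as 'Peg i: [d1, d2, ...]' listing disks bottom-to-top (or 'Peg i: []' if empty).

Answer: Peg 0: [1]
Peg 1: [2]
Peg 2: [3]
Peg 3: []

Derivation:
After move 1 (1->3):
Peg 0: []
Peg 1: [2]
Peg 2: [3]
Peg 3: [1]

After move 2 (3->2):
Peg 0: []
Peg 1: [2]
Peg 2: [3, 1]
Peg 3: []

After move 3 (2->1):
Peg 0: []
Peg 1: [2, 1]
Peg 2: [3]
Peg 3: []

After move 4 (1->0):
Peg 0: [1]
Peg 1: [2]
Peg 2: [3]
Peg 3: []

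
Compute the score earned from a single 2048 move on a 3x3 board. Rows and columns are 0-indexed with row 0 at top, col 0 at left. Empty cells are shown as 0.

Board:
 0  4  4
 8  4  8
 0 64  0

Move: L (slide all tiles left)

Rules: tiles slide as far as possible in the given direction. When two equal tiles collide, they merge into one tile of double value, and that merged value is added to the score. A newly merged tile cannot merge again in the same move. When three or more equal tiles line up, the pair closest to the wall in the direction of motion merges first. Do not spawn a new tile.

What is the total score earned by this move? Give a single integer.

Answer: 8

Derivation:
Slide left:
row 0: [0, 4, 4] -> [8, 0, 0]  score +8 (running 8)
row 1: [8, 4, 8] -> [8, 4, 8]  score +0 (running 8)
row 2: [0, 64, 0] -> [64, 0, 0]  score +0 (running 8)
Board after move:
 8  0  0
 8  4  8
64  0  0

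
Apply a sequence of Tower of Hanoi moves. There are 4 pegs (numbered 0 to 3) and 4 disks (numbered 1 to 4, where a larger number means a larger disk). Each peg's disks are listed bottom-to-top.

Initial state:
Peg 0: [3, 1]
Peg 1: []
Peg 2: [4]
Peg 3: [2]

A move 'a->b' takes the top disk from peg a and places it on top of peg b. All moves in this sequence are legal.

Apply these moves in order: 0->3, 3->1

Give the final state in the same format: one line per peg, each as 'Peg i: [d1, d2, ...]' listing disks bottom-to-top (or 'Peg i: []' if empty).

Answer: Peg 0: [3]
Peg 1: [1]
Peg 2: [4]
Peg 3: [2]

Derivation:
After move 1 (0->3):
Peg 0: [3]
Peg 1: []
Peg 2: [4]
Peg 3: [2, 1]

After move 2 (3->1):
Peg 0: [3]
Peg 1: [1]
Peg 2: [4]
Peg 3: [2]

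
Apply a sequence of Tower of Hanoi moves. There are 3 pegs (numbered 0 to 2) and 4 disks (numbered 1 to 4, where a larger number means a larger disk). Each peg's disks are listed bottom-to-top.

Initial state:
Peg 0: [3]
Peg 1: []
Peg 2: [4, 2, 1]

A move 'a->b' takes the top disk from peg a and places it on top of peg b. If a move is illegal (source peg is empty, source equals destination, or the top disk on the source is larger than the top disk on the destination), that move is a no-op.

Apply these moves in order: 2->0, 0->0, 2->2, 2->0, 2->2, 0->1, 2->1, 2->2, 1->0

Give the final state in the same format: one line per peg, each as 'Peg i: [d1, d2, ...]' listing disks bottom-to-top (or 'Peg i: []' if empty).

Answer: Peg 0: [3, 1]
Peg 1: []
Peg 2: [4, 2]

Derivation:
After move 1 (2->0):
Peg 0: [3, 1]
Peg 1: []
Peg 2: [4, 2]

After move 2 (0->0):
Peg 0: [3, 1]
Peg 1: []
Peg 2: [4, 2]

After move 3 (2->2):
Peg 0: [3, 1]
Peg 1: []
Peg 2: [4, 2]

After move 4 (2->0):
Peg 0: [3, 1]
Peg 1: []
Peg 2: [4, 2]

After move 5 (2->2):
Peg 0: [3, 1]
Peg 1: []
Peg 2: [4, 2]

After move 6 (0->1):
Peg 0: [3]
Peg 1: [1]
Peg 2: [4, 2]

After move 7 (2->1):
Peg 0: [3]
Peg 1: [1]
Peg 2: [4, 2]

After move 8 (2->2):
Peg 0: [3]
Peg 1: [1]
Peg 2: [4, 2]

After move 9 (1->0):
Peg 0: [3, 1]
Peg 1: []
Peg 2: [4, 2]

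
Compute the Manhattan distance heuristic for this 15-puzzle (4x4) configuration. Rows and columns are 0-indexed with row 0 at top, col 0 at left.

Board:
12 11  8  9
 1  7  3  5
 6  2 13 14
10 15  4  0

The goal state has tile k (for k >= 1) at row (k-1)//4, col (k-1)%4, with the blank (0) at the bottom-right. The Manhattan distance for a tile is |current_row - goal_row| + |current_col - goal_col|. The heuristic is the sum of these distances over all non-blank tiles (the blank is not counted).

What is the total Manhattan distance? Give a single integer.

Answer: 38

Derivation:
Tile 12: (0,0)->(2,3) = 5
Tile 11: (0,1)->(2,2) = 3
Tile 8: (0,2)->(1,3) = 2
Tile 9: (0,3)->(2,0) = 5
Tile 1: (1,0)->(0,0) = 1
Tile 7: (1,1)->(1,2) = 1
Tile 3: (1,2)->(0,2) = 1
Tile 5: (1,3)->(1,0) = 3
Tile 6: (2,0)->(1,1) = 2
Tile 2: (2,1)->(0,1) = 2
Tile 13: (2,2)->(3,0) = 3
Tile 14: (2,3)->(3,1) = 3
Tile 10: (3,0)->(2,1) = 2
Tile 15: (3,1)->(3,2) = 1
Tile 4: (3,2)->(0,3) = 4
Sum: 5 + 3 + 2 + 5 + 1 + 1 + 1 + 3 + 2 + 2 + 3 + 3 + 2 + 1 + 4 = 38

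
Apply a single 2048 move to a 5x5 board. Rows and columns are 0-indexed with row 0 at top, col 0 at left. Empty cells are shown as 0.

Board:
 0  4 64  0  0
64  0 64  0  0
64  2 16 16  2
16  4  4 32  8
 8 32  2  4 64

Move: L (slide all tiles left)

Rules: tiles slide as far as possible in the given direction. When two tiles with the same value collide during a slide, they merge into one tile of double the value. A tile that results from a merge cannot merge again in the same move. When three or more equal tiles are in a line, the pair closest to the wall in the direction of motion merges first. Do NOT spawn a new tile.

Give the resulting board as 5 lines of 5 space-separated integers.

Answer:   4  64   0   0   0
128   0   0   0   0
 64   2  32   2   0
 16   8  32   8   0
  8  32   2   4  64

Derivation:
Slide left:
row 0: [0, 4, 64, 0, 0] -> [4, 64, 0, 0, 0]
row 1: [64, 0, 64, 0, 0] -> [128, 0, 0, 0, 0]
row 2: [64, 2, 16, 16, 2] -> [64, 2, 32, 2, 0]
row 3: [16, 4, 4, 32, 8] -> [16, 8, 32, 8, 0]
row 4: [8, 32, 2, 4, 64] -> [8, 32, 2, 4, 64]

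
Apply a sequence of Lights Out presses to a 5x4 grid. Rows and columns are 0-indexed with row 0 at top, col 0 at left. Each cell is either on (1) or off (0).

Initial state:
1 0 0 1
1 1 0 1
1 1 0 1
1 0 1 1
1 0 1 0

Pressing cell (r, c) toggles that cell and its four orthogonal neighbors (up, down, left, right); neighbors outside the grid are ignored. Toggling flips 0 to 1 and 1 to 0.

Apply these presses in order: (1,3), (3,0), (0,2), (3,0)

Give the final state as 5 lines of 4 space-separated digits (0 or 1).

Answer: 1 1 1 1
1 1 0 0
1 1 0 0
1 0 1 1
1 0 1 0

Derivation:
After press 1 at (1,3):
1 0 0 0
1 1 1 0
1 1 0 0
1 0 1 1
1 0 1 0

After press 2 at (3,0):
1 0 0 0
1 1 1 0
0 1 0 0
0 1 1 1
0 0 1 0

After press 3 at (0,2):
1 1 1 1
1 1 0 0
0 1 0 0
0 1 1 1
0 0 1 0

After press 4 at (3,0):
1 1 1 1
1 1 0 0
1 1 0 0
1 0 1 1
1 0 1 0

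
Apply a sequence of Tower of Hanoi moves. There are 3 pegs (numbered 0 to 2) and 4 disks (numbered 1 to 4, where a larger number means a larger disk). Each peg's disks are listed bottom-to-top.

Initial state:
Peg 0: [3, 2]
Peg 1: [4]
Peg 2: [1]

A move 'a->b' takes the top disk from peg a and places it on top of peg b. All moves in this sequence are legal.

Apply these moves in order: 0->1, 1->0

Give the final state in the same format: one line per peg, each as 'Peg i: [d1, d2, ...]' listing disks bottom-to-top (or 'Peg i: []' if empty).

After move 1 (0->1):
Peg 0: [3]
Peg 1: [4, 2]
Peg 2: [1]

After move 2 (1->0):
Peg 0: [3, 2]
Peg 1: [4]
Peg 2: [1]

Answer: Peg 0: [3, 2]
Peg 1: [4]
Peg 2: [1]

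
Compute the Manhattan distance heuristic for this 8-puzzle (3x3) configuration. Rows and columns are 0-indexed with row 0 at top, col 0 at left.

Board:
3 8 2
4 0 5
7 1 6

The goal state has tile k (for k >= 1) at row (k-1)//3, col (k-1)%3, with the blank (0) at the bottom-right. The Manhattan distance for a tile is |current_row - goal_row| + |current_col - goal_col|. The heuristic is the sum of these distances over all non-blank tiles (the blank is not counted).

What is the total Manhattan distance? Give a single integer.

Answer: 10

Derivation:
Tile 3: (0,0)->(0,2) = 2
Tile 8: (0,1)->(2,1) = 2
Tile 2: (0,2)->(0,1) = 1
Tile 4: (1,0)->(1,0) = 0
Tile 5: (1,2)->(1,1) = 1
Tile 7: (2,0)->(2,0) = 0
Tile 1: (2,1)->(0,0) = 3
Tile 6: (2,2)->(1,2) = 1
Sum: 2 + 2 + 1 + 0 + 1 + 0 + 3 + 1 = 10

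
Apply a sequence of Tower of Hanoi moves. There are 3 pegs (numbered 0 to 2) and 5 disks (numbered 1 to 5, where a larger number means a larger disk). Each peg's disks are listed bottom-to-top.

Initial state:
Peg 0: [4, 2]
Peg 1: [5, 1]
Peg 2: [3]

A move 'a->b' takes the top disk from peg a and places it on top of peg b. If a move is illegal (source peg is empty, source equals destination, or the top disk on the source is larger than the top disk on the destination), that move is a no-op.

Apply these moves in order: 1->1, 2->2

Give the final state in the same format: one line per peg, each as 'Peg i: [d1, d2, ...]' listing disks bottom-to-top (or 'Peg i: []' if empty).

After move 1 (1->1):
Peg 0: [4, 2]
Peg 1: [5, 1]
Peg 2: [3]

After move 2 (2->2):
Peg 0: [4, 2]
Peg 1: [5, 1]
Peg 2: [3]

Answer: Peg 0: [4, 2]
Peg 1: [5, 1]
Peg 2: [3]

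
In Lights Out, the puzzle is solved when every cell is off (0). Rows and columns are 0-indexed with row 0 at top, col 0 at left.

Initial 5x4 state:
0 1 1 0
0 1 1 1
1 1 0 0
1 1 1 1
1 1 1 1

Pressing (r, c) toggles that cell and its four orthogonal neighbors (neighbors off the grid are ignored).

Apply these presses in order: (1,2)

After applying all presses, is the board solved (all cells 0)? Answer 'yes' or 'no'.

Answer: no

Derivation:
After press 1 at (1,2):
0 1 0 0
0 0 0 0
1 1 1 0
1 1 1 1
1 1 1 1

Lights still on: 12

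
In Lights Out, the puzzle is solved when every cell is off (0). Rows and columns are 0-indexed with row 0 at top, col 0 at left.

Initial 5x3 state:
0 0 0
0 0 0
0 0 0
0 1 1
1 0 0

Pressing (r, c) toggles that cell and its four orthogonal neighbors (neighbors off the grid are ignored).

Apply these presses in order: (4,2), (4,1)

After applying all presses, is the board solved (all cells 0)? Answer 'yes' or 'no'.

Answer: yes

Derivation:
After press 1 at (4,2):
0 0 0
0 0 0
0 0 0
0 1 0
1 1 1

After press 2 at (4,1):
0 0 0
0 0 0
0 0 0
0 0 0
0 0 0

Lights still on: 0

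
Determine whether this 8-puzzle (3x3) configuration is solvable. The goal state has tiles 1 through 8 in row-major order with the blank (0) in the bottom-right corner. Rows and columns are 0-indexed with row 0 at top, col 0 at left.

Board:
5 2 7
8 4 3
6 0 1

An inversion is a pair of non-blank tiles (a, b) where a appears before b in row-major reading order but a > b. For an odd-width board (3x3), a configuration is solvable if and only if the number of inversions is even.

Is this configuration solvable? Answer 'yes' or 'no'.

Answer: no

Derivation:
Inversions (pairs i<j in row-major order where tile[i] > tile[j] > 0): 17
17 is odd, so the puzzle is not solvable.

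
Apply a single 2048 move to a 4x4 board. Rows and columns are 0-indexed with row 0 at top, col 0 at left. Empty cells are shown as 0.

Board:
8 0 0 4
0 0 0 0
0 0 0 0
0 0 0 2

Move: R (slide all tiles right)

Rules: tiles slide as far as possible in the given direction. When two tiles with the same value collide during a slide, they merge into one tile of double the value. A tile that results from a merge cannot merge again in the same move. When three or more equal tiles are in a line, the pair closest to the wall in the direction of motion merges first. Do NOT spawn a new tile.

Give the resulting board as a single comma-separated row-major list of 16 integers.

Slide right:
row 0: [8, 0, 0, 4] -> [0, 0, 8, 4]
row 1: [0, 0, 0, 0] -> [0, 0, 0, 0]
row 2: [0, 0, 0, 0] -> [0, 0, 0, 0]
row 3: [0, 0, 0, 2] -> [0, 0, 0, 2]

Answer: 0, 0, 8, 4, 0, 0, 0, 0, 0, 0, 0, 0, 0, 0, 0, 2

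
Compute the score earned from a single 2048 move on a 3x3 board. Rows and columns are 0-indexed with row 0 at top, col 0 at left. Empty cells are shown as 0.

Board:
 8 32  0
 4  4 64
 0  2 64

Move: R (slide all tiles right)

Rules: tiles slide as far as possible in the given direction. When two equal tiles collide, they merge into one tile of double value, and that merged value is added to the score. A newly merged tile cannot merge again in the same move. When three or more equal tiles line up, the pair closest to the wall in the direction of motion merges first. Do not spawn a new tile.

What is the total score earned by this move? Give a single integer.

Answer: 8

Derivation:
Slide right:
row 0: [8, 32, 0] -> [0, 8, 32]  score +0 (running 0)
row 1: [4, 4, 64] -> [0, 8, 64]  score +8 (running 8)
row 2: [0, 2, 64] -> [0, 2, 64]  score +0 (running 8)
Board after move:
 0  8 32
 0  8 64
 0  2 64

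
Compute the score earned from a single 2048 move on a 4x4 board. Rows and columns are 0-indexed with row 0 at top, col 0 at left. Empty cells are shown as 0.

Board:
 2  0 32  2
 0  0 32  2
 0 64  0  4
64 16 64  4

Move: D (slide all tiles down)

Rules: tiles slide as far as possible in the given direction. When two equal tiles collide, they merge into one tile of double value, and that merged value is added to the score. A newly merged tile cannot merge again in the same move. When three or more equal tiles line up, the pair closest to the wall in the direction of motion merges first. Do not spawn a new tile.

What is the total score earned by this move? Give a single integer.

Answer: 76

Derivation:
Slide down:
col 0: [2, 0, 0, 64] -> [0, 0, 2, 64]  score +0 (running 0)
col 1: [0, 0, 64, 16] -> [0, 0, 64, 16]  score +0 (running 0)
col 2: [32, 32, 0, 64] -> [0, 0, 64, 64]  score +64 (running 64)
col 3: [2, 2, 4, 4] -> [0, 0, 4, 8]  score +12 (running 76)
Board after move:
 0  0  0  0
 0  0  0  0
 2 64 64  4
64 16 64  8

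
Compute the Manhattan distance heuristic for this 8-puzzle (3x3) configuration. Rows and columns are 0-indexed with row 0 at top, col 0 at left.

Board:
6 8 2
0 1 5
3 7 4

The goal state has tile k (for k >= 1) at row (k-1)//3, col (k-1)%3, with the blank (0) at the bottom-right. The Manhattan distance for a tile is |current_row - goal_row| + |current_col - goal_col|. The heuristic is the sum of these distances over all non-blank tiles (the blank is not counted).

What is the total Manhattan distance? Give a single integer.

Tile 6: (0,0)->(1,2) = 3
Tile 8: (0,1)->(2,1) = 2
Tile 2: (0,2)->(0,1) = 1
Tile 1: (1,1)->(0,0) = 2
Tile 5: (1,2)->(1,1) = 1
Tile 3: (2,0)->(0,2) = 4
Tile 7: (2,1)->(2,0) = 1
Tile 4: (2,2)->(1,0) = 3
Sum: 3 + 2 + 1 + 2 + 1 + 4 + 1 + 3 = 17

Answer: 17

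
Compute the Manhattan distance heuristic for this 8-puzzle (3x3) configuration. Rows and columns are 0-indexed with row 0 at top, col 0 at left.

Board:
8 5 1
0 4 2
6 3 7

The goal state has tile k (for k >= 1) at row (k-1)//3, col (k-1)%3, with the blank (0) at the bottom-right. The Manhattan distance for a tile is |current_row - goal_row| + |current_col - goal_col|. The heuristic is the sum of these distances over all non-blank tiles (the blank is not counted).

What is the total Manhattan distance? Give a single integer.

Answer: 17

Derivation:
Tile 8: (0,0)->(2,1) = 3
Tile 5: (0,1)->(1,1) = 1
Tile 1: (0,2)->(0,0) = 2
Tile 4: (1,1)->(1,0) = 1
Tile 2: (1,2)->(0,1) = 2
Tile 6: (2,0)->(1,2) = 3
Tile 3: (2,1)->(0,2) = 3
Tile 7: (2,2)->(2,0) = 2
Sum: 3 + 1 + 2 + 1 + 2 + 3 + 3 + 2 = 17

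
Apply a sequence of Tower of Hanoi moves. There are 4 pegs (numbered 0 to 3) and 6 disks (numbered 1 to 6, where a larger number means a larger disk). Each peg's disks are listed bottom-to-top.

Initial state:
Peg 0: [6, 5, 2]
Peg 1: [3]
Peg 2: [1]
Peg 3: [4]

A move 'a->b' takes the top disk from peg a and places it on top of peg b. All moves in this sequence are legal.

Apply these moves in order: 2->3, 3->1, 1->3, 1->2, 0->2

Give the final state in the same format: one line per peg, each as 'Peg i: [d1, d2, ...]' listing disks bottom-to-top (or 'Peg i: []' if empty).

Answer: Peg 0: [6, 5]
Peg 1: []
Peg 2: [3, 2]
Peg 3: [4, 1]

Derivation:
After move 1 (2->3):
Peg 0: [6, 5, 2]
Peg 1: [3]
Peg 2: []
Peg 3: [4, 1]

After move 2 (3->1):
Peg 0: [6, 5, 2]
Peg 1: [3, 1]
Peg 2: []
Peg 3: [4]

After move 3 (1->3):
Peg 0: [6, 5, 2]
Peg 1: [3]
Peg 2: []
Peg 3: [4, 1]

After move 4 (1->2):
Peg 0: [6, 5, 2]
Peg 1: []
Peg 2: [3]
Peg 3: [4, 1]

After move 5 (0->2):
Peg 0: [6, 5]
Peg 1: []
Peg 2: [3, 2]
Peg 3: [4, 1]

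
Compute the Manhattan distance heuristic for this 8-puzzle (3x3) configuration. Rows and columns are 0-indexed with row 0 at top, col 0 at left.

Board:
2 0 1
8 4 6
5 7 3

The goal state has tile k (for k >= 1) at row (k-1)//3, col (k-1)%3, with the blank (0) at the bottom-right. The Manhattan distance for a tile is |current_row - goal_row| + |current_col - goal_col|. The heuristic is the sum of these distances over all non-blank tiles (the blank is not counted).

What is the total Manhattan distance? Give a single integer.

Answer: 11

Derivation:
Tile 2: (0,0)->(0,1) = 1
Tile 1: (0,2)->(0,0) = 2
Tile 8: (1,0)->(2,1) = 2
Tile 4: (1,1)->(1,0) = 1
Tile 6: (1,2)->(1,2) = 0
Tile 5: (2,0)->(1,1) = 2
Tile 7: (2,1)->(2,0) = 1
Tile 3: (2,2)->(0,2) = 2
Sum: 1 + 2 + 2 + 1 + 0 + 2 + 1 + 2 = 11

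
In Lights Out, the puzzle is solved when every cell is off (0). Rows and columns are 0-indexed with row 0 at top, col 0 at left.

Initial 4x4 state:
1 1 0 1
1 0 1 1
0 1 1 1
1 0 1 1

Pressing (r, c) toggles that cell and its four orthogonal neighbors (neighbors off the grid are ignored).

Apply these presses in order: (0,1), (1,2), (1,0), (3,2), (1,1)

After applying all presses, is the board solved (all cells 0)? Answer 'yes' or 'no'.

Answer: no

Derivation:
After press 1 at (0,1):
0 0 1 1
1 1 1 1
0 1 1 1
1 0 1 1

After press 2 at (1,2):
0 0 0 1
1 0 0 0
0 1 0 1
1 0 1 1

After press 3 at (1,0):
1 0 0 1
0 1 0 0
1 1 0 1
1 0 1 1

After press 4 at (3,2):
1 0 0 1
0 1 0 0
1 1 1 1
1 1 0 0

After press 5 at (1,1):
1 1 0 1
1 0 1 0
1 0 1 1
1 1 0 0

Lights still on: 10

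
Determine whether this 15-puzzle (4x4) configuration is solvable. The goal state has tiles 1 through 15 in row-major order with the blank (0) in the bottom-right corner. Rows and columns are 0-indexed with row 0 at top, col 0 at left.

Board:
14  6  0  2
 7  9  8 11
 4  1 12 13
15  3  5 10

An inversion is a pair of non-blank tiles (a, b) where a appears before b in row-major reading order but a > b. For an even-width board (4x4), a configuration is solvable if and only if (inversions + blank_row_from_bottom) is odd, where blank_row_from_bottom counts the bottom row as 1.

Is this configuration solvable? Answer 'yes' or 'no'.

Answer: no

Derivation:
Inversions: 48
Blank is in row 0 (0-indexed from top), which is row 4 counting from the bottom (bottom = 1).
48 + 4 = 52, which is even, so the puzzle is not solvable.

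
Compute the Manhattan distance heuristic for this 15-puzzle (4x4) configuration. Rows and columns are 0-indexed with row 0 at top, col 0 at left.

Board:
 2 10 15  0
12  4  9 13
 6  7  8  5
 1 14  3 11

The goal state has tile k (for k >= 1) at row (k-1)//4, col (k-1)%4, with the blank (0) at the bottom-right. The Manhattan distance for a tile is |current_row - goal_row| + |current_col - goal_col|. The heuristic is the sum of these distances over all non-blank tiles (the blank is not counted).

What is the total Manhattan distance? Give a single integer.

Tile 2: at (0,0), goal (0,1), distance |0-0|+|0-1| = 1
Tile 10: at (0,1), goal (2,1), distance |0-2|+|1-1| = 2
Tile 15: at (0,2), goal (3,2), distance |0-3|+|2-2| = 3
Tile 12: at (1,0), goal (2,3), distance |1-2|+|0-3| = 4
Tile 4: at (1,1), goal (0,3), distance |1-0|+|1-3| = 3
Tile 9: at (1,2), goal (2,0), distance |1-2|+|2-0| = 3
Tile 13: at (1,3), goal (3,0), distance |1-3|+|3-0| = 5
Tile 6: at (2,0), goal (1,1), distance |2-1|+|0-1| = 2
Tile 7: at (2,1), goal (1,2), distance |2-1|+|1-2| = 2
Tile 8: at (2,2), goal (1,3), distance |2-1|+|2-3| = 2
Tile 5: at (2,3), goal (1,0), distance |2-1|+|3-0| = 4
Tile 1: at (3,0), goal (0,0), distance |3-0|+|0-0| = 3
Tile 14: at (3,1), goal (3,1), distance |3-3|+|1-1| = 0
Tile 3: at (3,2), goal (0,2), distance |3-0|+|2-2| = 3
Tile 11: at (3,3), goal (2,2), distance |3-2|+|3-2| = 2
Sum: 1 + 2 + 3 + 4 + 3 + 3 + 5 + 2 + 2 + 2 + 4 + 3 + 0 + 3 + 2 = 39

Answer: 39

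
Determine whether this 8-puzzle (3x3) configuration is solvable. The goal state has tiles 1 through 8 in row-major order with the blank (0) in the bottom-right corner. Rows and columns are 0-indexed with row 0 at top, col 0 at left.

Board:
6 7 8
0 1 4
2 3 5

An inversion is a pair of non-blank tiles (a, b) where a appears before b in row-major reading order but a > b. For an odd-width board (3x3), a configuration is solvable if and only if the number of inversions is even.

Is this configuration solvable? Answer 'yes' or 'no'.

Inversions (pairs i<j in row-major order where tile[i] > tile[j] > 0): 17
17 is odd, so the puzzle is not solvable.

Answer: no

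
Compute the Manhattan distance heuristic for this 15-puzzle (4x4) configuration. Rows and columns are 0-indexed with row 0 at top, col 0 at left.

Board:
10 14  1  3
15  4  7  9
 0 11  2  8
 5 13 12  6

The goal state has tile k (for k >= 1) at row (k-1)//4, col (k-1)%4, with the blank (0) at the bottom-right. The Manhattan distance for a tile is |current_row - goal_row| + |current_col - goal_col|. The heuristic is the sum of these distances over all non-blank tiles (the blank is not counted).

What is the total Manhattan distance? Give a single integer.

Answer: 34

Derivation:
Tile 10: (0,0)->(2,1) = 3
Tile 14: (0,1)->(3,1) = 3
Tile 1: (0,2)->(0,0) = 2
Tile 3: (0,3)->(0,2) = 1
Tile 15: (1,0)->(3,2) = 4
Tile 4: (1,1)->(0,3) = 3
Tile 7: (1,2)->(1,2) = 0
Tile 9: (1,3)->(2,0) = 4
Tile 11: (2,1)->(2,2) = 1
Tile 2: (2,2)->(0,1) = 3
Tile 8: (2,3)->(1,3) = 1
Tile 5: (3,0)->(1,0) = 2
Tile 13: (3,1)->(3,0) = 1
Tile 12: (3,2)->(2,3) = 2
Tile 6: (3,3)->(1,1) = 4
Sum: 3 + 3 + 2 + 1 + 4 + 3 + 0 + 4 + 1 + 3 + 1 + 2 + 1 + 2 + 4 = 34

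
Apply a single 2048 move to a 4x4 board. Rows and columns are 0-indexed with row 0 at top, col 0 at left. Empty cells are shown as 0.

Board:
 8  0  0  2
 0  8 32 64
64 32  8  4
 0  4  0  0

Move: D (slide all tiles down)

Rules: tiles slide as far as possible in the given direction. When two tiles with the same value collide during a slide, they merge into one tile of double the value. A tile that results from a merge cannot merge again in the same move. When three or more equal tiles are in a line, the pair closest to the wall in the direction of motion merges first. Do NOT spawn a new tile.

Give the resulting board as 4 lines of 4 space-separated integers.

Answer:  0  0  0  0
 0  8  0  2
 8 32 32 64
64  4  8  4

Derivation:
Slide down:
col 0: [8, 0, 64, 0] -> [0, 0, 8, 64]
col 1: [0, 8, 32, 4] -> [0, 8, 32, 4]
col 2: [0, 32, 8, 0] -> [0, 0, 32, 8]
col 3: [2, 64, 4, 0] -> [0, 2, 64, 4]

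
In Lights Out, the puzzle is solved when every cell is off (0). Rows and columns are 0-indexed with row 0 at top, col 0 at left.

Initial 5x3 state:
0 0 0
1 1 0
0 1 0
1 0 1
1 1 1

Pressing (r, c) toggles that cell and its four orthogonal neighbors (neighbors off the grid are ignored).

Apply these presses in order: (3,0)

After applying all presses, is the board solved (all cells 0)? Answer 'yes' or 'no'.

After press 1 at (3,0):
0 0 0
1 1 0
1 1 0
0 1 1
0 1 1

Lights still on: 8

Answer: no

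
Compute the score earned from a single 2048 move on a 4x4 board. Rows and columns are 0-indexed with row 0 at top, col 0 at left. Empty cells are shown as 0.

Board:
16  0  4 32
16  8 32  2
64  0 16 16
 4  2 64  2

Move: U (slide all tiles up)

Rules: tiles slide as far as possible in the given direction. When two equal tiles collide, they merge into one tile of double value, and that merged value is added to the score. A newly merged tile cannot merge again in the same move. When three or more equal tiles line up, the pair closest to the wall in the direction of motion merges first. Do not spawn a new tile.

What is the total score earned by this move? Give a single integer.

Answer: 32

Derivation:
Slide up:
col 0: [16, 16, 64, 4] -> [32, 64, 4, 0]  score +32 (running 32)
col 1: [0, 8, 0, 2] -> [8, 2, 0, 0]  score +0 (running 32)
col 2: [4, 32, 16, 64] -> [4, 32, 16, 64]  score +0 (running 32)
col 3: [32, 2, 16, 2] -> [32, 2, 16, 2]  score +0 (running 32)
Board after move:
32  8  4 32
64  2 32  2
 4  0 16 16
 0  0 64  2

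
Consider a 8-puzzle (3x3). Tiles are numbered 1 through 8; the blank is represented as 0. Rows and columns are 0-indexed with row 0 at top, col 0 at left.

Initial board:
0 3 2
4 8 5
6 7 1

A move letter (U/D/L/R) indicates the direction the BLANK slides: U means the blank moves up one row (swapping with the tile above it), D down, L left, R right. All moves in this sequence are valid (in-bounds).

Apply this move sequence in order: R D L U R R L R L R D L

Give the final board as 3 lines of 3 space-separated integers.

Answer: 8 2 5
3 0 4
6 7 1

Derivation:
After move 1 (R):
3 0 2
4 8 5
6 7 1

After move 2 (D):
3 8 2
4 0 5
6 7 1

After move 3 (L):
3 8 2
0 4 5
6 7 1

After move 4 (U):
0 8 2
3 4 5
6 7 1

After move 5 (R):
8 0 2
3 4 5
6 7 1

After move 6 (R):
8 2 0
3 4 5
6 7 1

After move 7 (L):
8 0 2
3 4 5
6 7 1

After move 8 (R):
8 2 0
3 4 5
6 7 1

After move 9 (L):
8 0 2
3 4 5
6 7 1

After move 10 (R):
8 2 0
3 4 5
6 7 1

After move 11 (D):
8 2 5
3 4 0
6 7 1

After move 12 (L):
8 2 5
3 0 4
6 7 1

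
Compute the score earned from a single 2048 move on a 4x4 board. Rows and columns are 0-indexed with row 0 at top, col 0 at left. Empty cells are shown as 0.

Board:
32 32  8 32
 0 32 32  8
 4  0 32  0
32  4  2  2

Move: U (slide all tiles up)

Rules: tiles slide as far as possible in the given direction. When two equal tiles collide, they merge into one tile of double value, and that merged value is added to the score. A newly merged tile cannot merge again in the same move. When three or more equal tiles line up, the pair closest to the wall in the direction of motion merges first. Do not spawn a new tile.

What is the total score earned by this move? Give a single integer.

Slide up:
col 0: [32, 0, 4, 32] -> [32, 4, 32, 0]  score +0 (running 0)
col 1: [32, 32, 0, 4] -> [64, 4, 0, 0]  score +64 (running 64)
col 2: [8, 32, 32, 2] -> [8, 64, 2, 0]  score +64 (running 128)
col 3: [32, 8, 0, 2] -> [32, 8, 2, 0]  score +0 (running 128)
Board after move:
32 64  8 32
 4  4 64  8
32  0  2  2
 0  0  0  0

Answer: 128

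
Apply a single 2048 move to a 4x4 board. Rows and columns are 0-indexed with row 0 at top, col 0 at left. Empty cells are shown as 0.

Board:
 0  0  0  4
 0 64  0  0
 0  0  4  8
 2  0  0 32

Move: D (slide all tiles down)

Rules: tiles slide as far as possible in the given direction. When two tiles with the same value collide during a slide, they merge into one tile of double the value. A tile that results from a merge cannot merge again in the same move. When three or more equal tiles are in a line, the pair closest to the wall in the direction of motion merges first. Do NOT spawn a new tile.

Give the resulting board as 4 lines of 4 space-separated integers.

Answer:  0  0  0  0
 0  0  0  4
 0  0  0  8
 2 64  4 32

Derivation:
Slide down:
col 0: [0, 0, 0, 2] -> [0, 0, 0, 2]
col 1: [0, 64, 0, 0] -> [0, 0, 0, 64]
col 2: [0, 0, 4, 0] -> [0, 0, 0, 4]
col 3: [4, 0, 8, 32] -> [0, 4, 8, 32]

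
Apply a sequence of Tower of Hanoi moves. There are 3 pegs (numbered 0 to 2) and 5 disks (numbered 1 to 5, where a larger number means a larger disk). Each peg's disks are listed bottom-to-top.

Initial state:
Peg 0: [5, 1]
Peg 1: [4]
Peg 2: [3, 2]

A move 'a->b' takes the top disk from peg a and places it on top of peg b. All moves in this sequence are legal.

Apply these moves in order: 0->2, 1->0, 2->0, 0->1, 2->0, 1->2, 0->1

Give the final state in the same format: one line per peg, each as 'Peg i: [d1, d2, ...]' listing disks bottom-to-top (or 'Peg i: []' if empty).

After move 1 (0->2):
Peg 0: [5]
Peg 1: [4]
Peg 2: [3, 2, 1]

After move 2 (1->0):
Peg 0: [5, 4]
Peg 1: []
Peg 2: [3, 2, 1]

After move 3 (2->0):
Peg 0: [5, 4, 1]
Peg 1: []
Peg 2: [3, 2]

After move 4 (0->1):
Peg 0: [5, 4]
Peg 1: [1]
Peg 2: [3, 2]

After move 5 (2->0):
Peg 0: [5, 4, 2]
Peg 1: [1]
Peg 2: [3]

After move 6 (1->2):
Peg 0: [5, 4, 2]
Peg 1: []
Peg 2: [3, 1]

After move 7 (0->1):
Peg 0: [5, 4]
Peg 1: [2]
Peg 2: [3, 1]

Answer: Peg 0: [5, 4]
Peg 1: [2]
Peg 2: [3, 1]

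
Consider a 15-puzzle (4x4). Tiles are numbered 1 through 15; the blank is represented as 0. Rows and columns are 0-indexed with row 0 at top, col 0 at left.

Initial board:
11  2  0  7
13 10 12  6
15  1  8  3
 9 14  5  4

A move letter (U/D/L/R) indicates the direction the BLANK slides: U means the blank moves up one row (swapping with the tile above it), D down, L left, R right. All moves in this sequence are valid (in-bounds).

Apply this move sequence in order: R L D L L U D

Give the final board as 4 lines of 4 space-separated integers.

Answer: 11  2 12  7
 0 13 10  6
15  1  8  3
 9 14  5  4

Derivation:
After move 1 (R):
11  2  7  0
13 10 12  6
15  1  8  3
 9 14  5  4

After move 2 (L):
11  2  0  7
13 10 12  6
15  1  8  3
 9 14  5  4

After move 3 (D):
11  2 12  7
13 10  0  6
15  1  8  3
 9 14  5  4

After move 4 (L):
11  2 12  7
13  0 10  6
15  1  8  3
 9 14  5  4

After move 5 (L):
11  2 12  7
 0 13 10  6
15  1  8  3
 9 14  5  4

After move 6 (U):
 0  2 12  7
11 13 10  6
15  1  8  3
 9 14  5  4

After move 7 (D):
11  2 12  7
 0 13 10  6
15  1  8  3
 9 14  5  4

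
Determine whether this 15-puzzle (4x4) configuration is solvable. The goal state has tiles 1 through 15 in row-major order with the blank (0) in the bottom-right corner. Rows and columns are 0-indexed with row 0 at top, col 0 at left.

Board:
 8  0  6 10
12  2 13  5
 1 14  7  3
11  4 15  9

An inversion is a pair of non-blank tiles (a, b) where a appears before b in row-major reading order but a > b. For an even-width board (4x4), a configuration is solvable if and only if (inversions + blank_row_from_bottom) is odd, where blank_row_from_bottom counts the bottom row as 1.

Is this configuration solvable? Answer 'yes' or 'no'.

Answer: no

Derivation:
Inversions: 48
Blank is in row 0 (0-indexed from top), which is row 4 counting from the bottom (bottom = 1).
48 + 4 = 52, which is even, so the puzzle is not solvable.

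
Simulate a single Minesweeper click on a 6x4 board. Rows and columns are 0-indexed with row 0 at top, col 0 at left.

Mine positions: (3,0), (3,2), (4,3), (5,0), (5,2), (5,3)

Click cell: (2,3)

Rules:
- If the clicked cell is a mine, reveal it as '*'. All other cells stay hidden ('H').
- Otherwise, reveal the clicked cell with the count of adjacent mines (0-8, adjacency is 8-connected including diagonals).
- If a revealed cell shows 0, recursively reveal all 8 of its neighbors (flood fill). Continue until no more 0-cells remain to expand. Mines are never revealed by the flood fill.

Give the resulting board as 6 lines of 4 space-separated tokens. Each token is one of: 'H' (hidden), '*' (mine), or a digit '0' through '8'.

H H H H
H H H H
H H H 1
H H H H
H H H H
H H H H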